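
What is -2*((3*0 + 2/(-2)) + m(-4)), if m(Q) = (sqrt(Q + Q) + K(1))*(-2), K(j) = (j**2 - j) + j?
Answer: 6 + 8*I*sqrt(2) ≈ 6.0 + 11.314*I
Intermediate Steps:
K(j) = j**2
m(Q) = -2 - 2*sqrt(2)*sqrt(Q) (m(Q) = (sqrt(Q + Q) + 1**2)*(-2) = (sqrt(2*Q) + 1)*(-2) = (sqrt(2)*sqrt(Q) + 1)*(-2) = (1 + sqrt(2)*sqrt(Q))*(-2) = -2 - 2*sqrt(2)*sqrt(Q))
-2*((3*0 + 2/(-2)) + m(-4)) = -2*((3*0 + 2/(-2)) + (-2 - 2*sqrt(2)*sqrt(-4))) = -2*((0 + 2*(-1/2)) + (-2 - 2*sqrt(2)*2*I)) = -2*((0 - 1) + (-2 - 4*I*sqrt(2))) = -2*(-1 + (-2 - 4*I*sqrt(2))) = -2*(-3 - 4*I*sqrt(2)) = 6 + 8*I*sqrt(2)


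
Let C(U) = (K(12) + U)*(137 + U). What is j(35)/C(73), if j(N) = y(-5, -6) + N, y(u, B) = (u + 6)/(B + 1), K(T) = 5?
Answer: 29/13650 ≈ 0.0021245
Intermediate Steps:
y(u, B) = (6 + u)/(1 + B)
C(U) = (5 + U)*(137 + U)
j(N) = -1/5 + N (j(N) = (6 - 5)/(1 - 6) + N = 1/(-5) + N = -1/5*1 + N = -1/5 + N)
j(35)/C(73) = (-1/5 + 35)/(685 + 73**2 + 142*73) = 174/(5*(685 + 5329 + 10366)) = (174/5)/16380 = (174/5)*(1/16380) = 29/13650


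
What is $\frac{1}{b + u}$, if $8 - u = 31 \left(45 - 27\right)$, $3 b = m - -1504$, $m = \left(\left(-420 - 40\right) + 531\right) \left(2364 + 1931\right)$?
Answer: $\frac{3}{304799} \approx 9.8426 \cdot 10^{-6}$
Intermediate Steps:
$m = 304945$ ($m = \left(-460 + 531\right) 4295 = 71 \cdot 4295 = 304945$)
$b = \frac{306449}{3}$ ($b = \frac{304945 - -1504}{3} = \frac{304945 + 1504}{3} = \frac{1}{3} \cdot 306449 = \frac{306449}{3} \approx 1.0215 \cdot 10^{5}$)
$u = -550$ ($u = 8 - 31 \left(45 - 27\right) = 8 - 31 \cdot 18 = 8 - 558 = -550$)
$\frac{1}{b + u} = \frac{1}{\frac{306449}{3} - 550} = \frac{1}{\frac{304799}{3}} = \frac{3}{304799}$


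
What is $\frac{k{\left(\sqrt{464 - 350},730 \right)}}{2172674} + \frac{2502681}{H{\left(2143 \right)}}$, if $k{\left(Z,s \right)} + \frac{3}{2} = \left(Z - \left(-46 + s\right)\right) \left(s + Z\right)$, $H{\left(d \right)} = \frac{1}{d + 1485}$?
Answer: $\frac{39454572116342049}{4345348} + \frac{23 \sqrt{114}}{1086337} \approx 9.0797 \cdot 10^{9}$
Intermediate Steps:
$H{\left(d \right)} = \frac{1}{1485 + d}$
$k{\left(Z,s \right)} = - \frac{3}{2} + \left(Z + s\right) \left(46 + Z - s\right)$ ($k{\left(Z,s \right)} = - \frac{3}{2} + \left(Z - \left(-46 + s\right)\right) \left(s + Z\right) = - \frac{3}{2} + \left(46 + Z - s\right) \left(Z + s\right) = - \frac{3}{2} + \left(Z + s\right) \left(46 + Z - s\right)$)
$\frac{k{\left(\sqrt{464 - 350},730 \right)}}{2172674} + \frac{2502681}{H{\left(2143 \right)}} = \frac{- \frac{3}{2} + \left(\sqrt{464 - 350}\right)^{2} - 730^{2} + 46 \sqrt{464 - 350} + 46 \cdot 730}{2172674} + \frac{2502681}{\frac{1}{1485 + 2143}} = \left(- \frac{3}{2} + \left(\sqrt{114}\right)^{2} - 532900 + 46 \sqrt{114} + 33580\right) \frac{1}{2172674} + \frac{2502681}{\frac{1}{3628}} = \left(- \frac{3}{2} + 114 - 532900 + 46 \sqrt{114} + 33580\right) \frac{1}{2172674} + 2502681 \frac{1}{\frac{1}{3628}} = \left(- \frac{998415}{2} + 46 \sqrt{114}\right) \frac{1}{2172674} + 2502681 \cdot 3628 = \left(- \frac{998415}{4345348} + \frac{23 \sqrt{114}}{1086337}\right) + 9079726668 = \frac{39454572116342049}{4345348} + \frac{23 \sqrt{114}}{1086337}$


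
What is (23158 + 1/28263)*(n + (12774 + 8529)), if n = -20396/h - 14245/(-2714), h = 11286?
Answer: 213574857204441879295/432850727826 ≈ 4.9341e+8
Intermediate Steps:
n = 52707163/15315102 (n = -20396/11286 - 14245/(-2714) = -20396*1/11286 - 14245*(-1/2714) = -10198/5643 + 14245/2714 = 52707163/15315102 ≈ 3.4415)
(23158 + 1/28263)*(n + (12774 + 8529)) = (23158 + 1/28263)*(52707163/15315102 + (12774 + 8529)) = (23158 + 1/28263)*(52707163/15315102 + 21303) = (654514555/28263)*(326310325069/15315102) = 213574857204441879295/432850727826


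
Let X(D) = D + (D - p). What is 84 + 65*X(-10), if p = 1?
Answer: -1281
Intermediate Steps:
X(D) = -1 + 2*D (X(D) = D + (D - 1*1) = D + (D - 1) = D + (-1 + D) = -1 + 2*D)
84 + 65*X(-10) = 84 + 65*(-1 + 2*(-10)) = 84 + 65*(-1 - 20) = 84 + 65*(-21) = 84 - 1365 = -1281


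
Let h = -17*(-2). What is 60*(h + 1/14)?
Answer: 14310/7 ≈ 2044.3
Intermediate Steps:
h = 34
60*(h + 1/14) = 60*(34 + 1/14) = 60*(477/14) = 14310/7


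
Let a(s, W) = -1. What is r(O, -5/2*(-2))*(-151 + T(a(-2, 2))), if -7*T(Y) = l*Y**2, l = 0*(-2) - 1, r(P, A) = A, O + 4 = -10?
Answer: -5280/7 ≈ -754.29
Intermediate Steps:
O = -14 (O = -4 - 10 = -14)
l = -1 (l = 0 - 1 = -1)
T(Y) = Y**2/7 (T(Y) = -(-1)*Y**2/7 = Y**2/7)
r(O, -5/2*(-2))*(-151 + T(a(-2, 2))) = (-5/2*(-2))*(-151 + (1/7)*(-1)**2) = (-5*1/2*(-2))*(-151 + (1/7)*1) = (-5/2*(-2))*(-151 + 1/7) = 5*(-1056/7) = -5280/7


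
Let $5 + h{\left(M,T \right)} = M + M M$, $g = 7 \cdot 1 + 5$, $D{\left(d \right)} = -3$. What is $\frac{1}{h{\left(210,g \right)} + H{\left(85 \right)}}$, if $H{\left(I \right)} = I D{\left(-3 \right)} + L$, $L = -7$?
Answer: $\frac{1}{44043} \approx 2.2705 \cdot 10^{-5}$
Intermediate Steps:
$g = 12$ ($g = 7 + 5 = 12$)
$h{\left(M,T \right)} = -5 + M + M^{2}$ ($h{\left(M,T \right)} = -5 + \left(M + M M\right) = -5 + \left(M + M^{2}\right) = -5 + M + M^{2}$)
$H{\left(I \right)} = -7 - 3 I$ ($H{\left(I \right)} = I \left(-3\right) - 7 = - 3 I - 7 = -7 - 3 I$)
$\frac{1}{h{\left(210,g \right)} + H{\left(85 \right)}} = \frac{1}{\left(-5 + 210 + 210^{2}\right) - 262} = \frac{1}{\left(-5 + 210 + 44100\right) - 262} = \frac{1}{44305 - 262} = \frac{1}{44043}$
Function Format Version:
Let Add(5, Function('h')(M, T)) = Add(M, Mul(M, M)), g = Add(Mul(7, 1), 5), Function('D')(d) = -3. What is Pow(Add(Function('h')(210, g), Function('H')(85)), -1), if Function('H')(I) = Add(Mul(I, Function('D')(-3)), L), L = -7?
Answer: Rational(1, 44043) ≈ 2.2705e-5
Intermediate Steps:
g = 12 (g = Add(7, 5) = 12)
Function('h')(M, T) = Add(-5, M, Pow(M, 2)) (Function('h')(M, T) = Add(-5, Add(M, Mul(M, M))) = Add(-5, Add(M, Pow(M, 2))) = Add(-5, M, Pow(M, 2)))
Function('H')(I) = Add(-7, Mul(-3, I)) (Function('H')(I) = Add(Mul(I, -3), -7) = Add(Mul(-3, I), -7) = Add(-7, Mul(-3, I)))
Pow(Add(Function('h')(210, g), Function('H')(85)), -1) = Pow(Add(Add(-5, 210, Pow(210, 2)), Add(-7, Mul(-3, 85))), -1) = Pow(Add(Add(-5, 210, 44100), Add(-7, -255)), -1) = Pow(Add(44305, -262), -1) = Pow(44043, -1) = Rational(1, 44043)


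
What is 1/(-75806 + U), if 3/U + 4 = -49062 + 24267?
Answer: -24799/1879912997 ≈ -1.3192e-5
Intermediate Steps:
U = -3/24799 (U = 3/(-4 + (-49062 + 24267)) = 3/(-4 - 24795) = 3/(-24799) = 3*(-1/24799) = -3/24799 ≈ -0.00012097)
1/(-75806 + U) = 1/(-75806 - 3/24799) = 1/(-1879912997/24799) = -24799/1879912997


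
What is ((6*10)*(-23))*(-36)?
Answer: 49680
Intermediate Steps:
((6*10)*(-23))*(-36) = (60*(-23))*(-36) = -1380*(-36) = 49680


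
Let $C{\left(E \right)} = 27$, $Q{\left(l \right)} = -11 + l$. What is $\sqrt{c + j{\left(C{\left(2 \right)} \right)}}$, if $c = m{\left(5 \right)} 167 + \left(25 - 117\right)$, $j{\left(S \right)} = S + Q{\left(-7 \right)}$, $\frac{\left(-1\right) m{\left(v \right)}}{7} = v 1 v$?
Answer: $2 i \sqrt{7327} \approx 171.2 i$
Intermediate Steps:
$m{\left(v \right)} = - 7 v^{2}$ ($m{\left(v \right)} = - 7 v 1 v = - 7 v v = - 7 v^{2}$)
$j{\left(S \right)} = -18 + S$ ($j{\left(S \right)} = S - 18 = -18 + S$)
$c = -29317$ ($c = - 7 \cdot 5^{2} \cdot 167 + \left(25 - 117\right) = \left(-7\right) 25 \cdot 167 - 92 = \left(-175\right) 167 - 92 = -29225 - 92 = -29317$)
$\sqrt{c + j{\left(C{\left(2 \right)} \right)}} = \sqrt{-29317 + \left(-18 + 27\right)} = \sqrt{-29317 + 9} = \sqrt{-29308} = 2 i \sqrt{7327}$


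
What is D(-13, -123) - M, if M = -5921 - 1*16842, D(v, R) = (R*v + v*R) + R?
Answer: 25838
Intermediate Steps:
D(v, R) = R + 2*R*v (D(v, R) = (R*v + R*v) + R = 2*R*v + R = R + 2*R*v)
M = -22763 (M = -5921 - 16842 = -22763)
D(-13, -123) - M = -123*(1 + 2*(-13)) - 1*(-22763) = -123*(1 - 26) + 22763 = -123*(-25) + 22763 = 3075 + 22763 = 25838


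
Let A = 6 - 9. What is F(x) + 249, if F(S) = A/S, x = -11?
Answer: 2742/11 ≈ 249.27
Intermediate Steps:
A = -3
F(S) = -3/S
F(x) + 249 = -3/(-11) + 249 = -3*(-1/11) + 249 = 3/11 + 249 = 2742/11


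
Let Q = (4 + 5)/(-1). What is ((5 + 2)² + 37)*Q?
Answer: -774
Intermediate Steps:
Q = -9 (Q = 9*(-1) = -9)
((5 + 2)² + 37)*Q = ((5 + 2)² + 37)*(-9) = (7² + 37)*(-9) = (49 + 37)*(-9) = 86*(-9) = -774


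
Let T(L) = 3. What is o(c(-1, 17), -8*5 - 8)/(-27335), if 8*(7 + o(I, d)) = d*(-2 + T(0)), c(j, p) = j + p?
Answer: 13/27335 ≈ 0.00047558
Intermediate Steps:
o(I, d) = -7 + d/8 (o(I, d) = -7 + (d*(-2 + 3))/8 = -7 + (d*1)/8 = -7 + d/8)
o(c(-1, 17), -8*5 - 8)/(-27335) = (-7 + (-8*5 - 8)/8)/(-27335) = (-7 + (-40 - 8)/8)*(-1/27335) = (-7 + (⅛)*(-48))*(-1/27335) = (-7 - 6)*(-1/27335) = -13*(-1/27335) = 13/27335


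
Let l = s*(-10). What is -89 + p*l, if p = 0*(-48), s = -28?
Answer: -89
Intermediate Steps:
l = 280 (l = -28*(-10) = 280)
p = 0
-89 + p*l = -89 + 0*280 = -89 + 0 = -89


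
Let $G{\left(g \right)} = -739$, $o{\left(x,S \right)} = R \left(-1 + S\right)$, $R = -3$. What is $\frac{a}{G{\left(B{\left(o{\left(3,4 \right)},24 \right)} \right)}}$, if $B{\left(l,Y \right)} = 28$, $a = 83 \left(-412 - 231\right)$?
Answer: $\frac{53369}{739} \approx 72.218$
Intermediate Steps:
$a = -53369$ ($a = 83 \left(-643\right) = -53369$)
$o{\left(x,S \right)} = 3 - 3 S$ ($o{\left(x,S \right)} = - 3 \left(-1 + S\right) = 3 - 3 S$)
$\frac{a}{G{\left(B{\left(o{\left(3,4 \right)},24 \right)} \right)}} = - \frac{53369}{-739} = \left(-53369\right) \left(- \frac{1}{739}\right) = \frac{53369}{739}$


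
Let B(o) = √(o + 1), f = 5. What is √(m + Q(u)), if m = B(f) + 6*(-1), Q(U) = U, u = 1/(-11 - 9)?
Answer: √(-605 + 100*√6)/10 ≈ 1.8975*I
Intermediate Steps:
B(o) = √(1 + o)
u = -1/20 (u = 1/(-20) = -1/20 ≈ -0.050000)
m = -6 + √6 (m = √(1 + 5) + 6*(-1) = √6 - 6 = -6 + √6 ≈ -3.5505)
√(m + Q(u)) = √((-6 + √6) - 1/20) = √(-121/20 + √6)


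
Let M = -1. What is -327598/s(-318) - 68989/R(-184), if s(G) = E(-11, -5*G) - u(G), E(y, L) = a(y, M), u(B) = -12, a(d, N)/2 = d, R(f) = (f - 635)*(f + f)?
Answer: 49367363263/1506960 ≈ 32760.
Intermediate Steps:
R(f) = 2*f*(-635 + f) (R(f) = (-635 + f)*(2*f) = 2*f*(-635 + f))
a(d, N) = 2*d
E(y, L) = 2*y
s(G) = -10 (s(G) = 2*(-11) - 1*(-12) = -22 + 12 = -10)
-327598/s(-318) - 68989/R(-184) = -327598/(-10) - 68989*(-1/(368*(-635 - 184))) = -327598*(-⅒) - 68989/(2*(-184)*(-819)) = 163799/5 - 68989/301392 = 49367363263/1506960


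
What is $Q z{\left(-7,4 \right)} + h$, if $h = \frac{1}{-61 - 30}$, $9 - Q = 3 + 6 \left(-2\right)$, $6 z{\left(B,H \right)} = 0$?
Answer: $- \frac{1}{91} \approx -0.010989$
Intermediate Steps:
$z{\left(B,H \right)} = 0$ ($z{\left(B,H \right)} = \frac{1}{6} \cdot 0 = 0$)
$Q = 18$ ($Q = 9 - \left(3 + 6 \left(-2\right)\right) = 9 - \left(3 - 12\right) = 9 - -9 = 9 + 9 = 18$)
$h = - \frac{1}{91}$ ($h = \frac{1}{-91} = - \frac{1}{91} \approx -0.010989$)
$Q z{\left(-7,4 \right)} + h = 18 \cdot 0 - \frac{1}{91} = 0 - \frac{1}{91} = - \frac{1}{91}$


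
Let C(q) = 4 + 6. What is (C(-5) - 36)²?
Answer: 676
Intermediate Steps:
C(q) = 10
(C(-5) - 36)² = (10 - 36)² = (-26)² = 676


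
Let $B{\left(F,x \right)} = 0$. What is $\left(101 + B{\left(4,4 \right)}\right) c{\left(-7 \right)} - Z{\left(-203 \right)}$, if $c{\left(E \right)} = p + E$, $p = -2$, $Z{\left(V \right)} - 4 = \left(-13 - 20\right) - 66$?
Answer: $-814$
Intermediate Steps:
$Z{\left(V \right)} = -95$ ($Z{\left(V \right)} = 4 - 99 = -95$)
$c{\left(E \right)} = -2 + E$
$\left(101 + B{\left(4,4 \right)}\right) c{\left(-7 \right)} - Z{\left(-203 \right)} = \left(101 + 0\right) \left(-2 - 7\right) - -95 = 101 \left(-9\right) + 95 = -909 + 95 = -814$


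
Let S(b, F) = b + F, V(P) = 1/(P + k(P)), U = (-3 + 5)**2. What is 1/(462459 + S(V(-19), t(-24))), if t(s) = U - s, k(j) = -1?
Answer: 20/9249739 ≈ 2.1622e-6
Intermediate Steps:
U = 4 (U = 2**2 = 4)
t(s) = 4 - s
V(P) = 1/(-1 + P) (V(P) = 1/(P - 1) = 1/(-1 + P))
S(b, F) = F + b
1/(462459 + S(V(-19), t(-24))) = 1/(462459 + ((4 - 1*(-24)) + 1/(-1 - 19))) = 1/(462459 + ((4 + 24) + 1/(-20))) = 1/(462459 + (28 - 1/20)) = 1/(462459 + 559/20) = 1/(9249739/20) = 20/9249739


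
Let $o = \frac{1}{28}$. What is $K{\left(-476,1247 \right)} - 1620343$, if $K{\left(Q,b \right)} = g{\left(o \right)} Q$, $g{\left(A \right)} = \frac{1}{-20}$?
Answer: $- \frac{8101596}{5} \approx -1.6203 \cdot 10^{6}$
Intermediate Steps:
$o = \frac{1}{28} \approx 0.035714$
$g{\left(A \right)} = - \frac{1}{20}$
$K{\left(Q,b \right)} = - \frac{Q}{20}$
$K{\left(-476,1247 \right)} - 1620343 = \left(- \frac{1}{20}\right) \left(-476\right) - 1620343 = \frac{119}{5} - 1620343 = - \frac{8101596}{5}$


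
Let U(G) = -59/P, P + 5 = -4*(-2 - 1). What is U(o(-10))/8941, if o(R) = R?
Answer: -59/62587 ≈ -0.00094269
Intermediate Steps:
P = 7 (P = -5 - 4*(-2 - 1) = -5 - 4*(-3) = -5 + 12 = 7)
U(G) = -59/7
U(o(-10))/8941 = -59/7/8941 = -59/7*1/8941 = -59/62587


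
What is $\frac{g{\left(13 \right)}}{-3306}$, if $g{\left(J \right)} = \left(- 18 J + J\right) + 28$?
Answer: $\frac{193}{3306} \approx 0.058379$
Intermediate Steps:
$g{\left(J \right)} = 28 - 17 J$ ($g{\left(J \right)} = - 17 J + 28 = 28 - 17 J$)
$\frac{g{\left(13 \right)}}{-3306} = \frac{28 - 221}{-3306} = \left(28 - 221\right) \left(- \frac{1}{3306}\right) = \left(-193\right) \left(- \frac{1}{3306}\right) = \frac{193}{3306}$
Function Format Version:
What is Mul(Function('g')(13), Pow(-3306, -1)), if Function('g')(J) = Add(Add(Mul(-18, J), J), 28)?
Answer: Rational(193, 3306) ≈ 0.058379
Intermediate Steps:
Function('g')(J) = Add(28, Mul(-17, J)) (Function('g')(J) = Add(Mul(-17, J), 28) = Add(28, Mul(-17, J)))
Mul(Function('g')(13), Pow(-3306, -1)) = Mul(Add(28, Mul(-17, 13)), Pow(-3306, -1)) = Mul(Add(28, -221), Rational(-1, 3306)) = Mul(-193, Rational(-1, 3306)) = Rational(193, 3306)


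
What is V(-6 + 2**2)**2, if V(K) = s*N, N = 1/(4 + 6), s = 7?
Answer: 49/100 ≈ 0.49000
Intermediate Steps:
N = 1/10 ≈ 0.10000
V(K) = 7/10 (V(K) = 7*(1/10) = 7/10)
V(-6 + 2**2)**2 = (7/10)**2 = 49/100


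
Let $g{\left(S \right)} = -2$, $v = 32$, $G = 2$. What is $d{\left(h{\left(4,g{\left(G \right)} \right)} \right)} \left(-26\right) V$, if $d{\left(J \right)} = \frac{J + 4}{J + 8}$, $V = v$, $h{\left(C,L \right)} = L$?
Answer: $- \frac{832}{3} \approx -277.33$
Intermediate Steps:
$V = 32$
$d{\left(J \right)} = \frac{4 + J}{8 + J}$
$d{\left(h{\left(4,g{\left(G \right)} \right)} \right)} \left(-26\right) V = \frac{4 - 2}{8 - 2} \left(-26\right) 32 = \frac{1}{6} \cdot 2 \left(-26\right) 32 = \frac{1}{3} \left(-26\right) 32 = \left(- \frac{26}{3}\right) 32 = - \frac{832}{3}$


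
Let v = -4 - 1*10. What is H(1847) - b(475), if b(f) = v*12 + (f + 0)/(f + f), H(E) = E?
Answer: 4029/2 ≈ 2014.5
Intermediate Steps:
v = -14 (v = -4 - 10 = -14)
b(f) = -335/2 (b(f) = -14*12 + (f + 0)/(f + f) = -168 + f/((2*f)) = -168 + f*(1/(2*f)) = -168 + ½ = -335/2)
H(1847) - b(475) = 1847 - 1*(-335/2) = 1847 + 335/2 = 4029/2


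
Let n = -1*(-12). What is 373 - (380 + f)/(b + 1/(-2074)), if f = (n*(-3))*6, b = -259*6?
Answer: 1202518017/3222997 ≈ 373.11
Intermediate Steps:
n = 12
b = -1554
f = -216 (f = (12*(-3))*6 = -36*6 = -216)
373 - (380 + f)/(b + 1/(-2074)) = 373 - (380 - 216)/(-1554 + 1/(-2074)) = 373 - 164/(-1554 - 1/2074) = 373 - 164/(-3222997/2074) = 373 - 164*(-2074)/3222997 = 373 - 1*(-340136/3222997) = 373 + 340136/3222997 = 1202518017/3222997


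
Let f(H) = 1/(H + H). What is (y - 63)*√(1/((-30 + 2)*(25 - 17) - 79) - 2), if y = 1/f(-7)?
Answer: -77*I*√183921/303 ≈ -108.98*I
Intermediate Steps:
f(H) = 1/(2*H)
y = -14 (y = 1/((½)/(-7)) = 1/((½)*(-⅐)) = 1/(-1/14) = -14)
(y - 63)*√(1/((-30 + 2)*(25 - 17) - 79) - 2) = (-14 - 63)*√(1/((-30 + 2)*(25 - 17) - 79) - 2) = -77*√(1/(-28*8 - 79) - 2) = -77*√(1/(-224 - 79) - 2) = -77*√(1/(-303) - 2) = -77*√(-1/303 - 2) = -77*I*√183921/303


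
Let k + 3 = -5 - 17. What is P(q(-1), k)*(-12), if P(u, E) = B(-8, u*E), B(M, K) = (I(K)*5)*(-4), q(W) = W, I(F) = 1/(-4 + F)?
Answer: 80/7 ≈ 11.429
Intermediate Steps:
k = -25 (k = -3 + (-5 - 17) = -3 - 22 = -25)
B(M, K) = -20/(-4 + K) (B(M, K) = (5/(-4 + K))*(-4) = -20/(-4 + K))
P(u, E) = -20/(-4 + E*u) (P(u, E) = -20/(-4 + u*E) = -20/(-4 + E*u))
P(q(-1), k)*(-12) = -20/(-4 - 25*(-1))*(-12) = -20/(-4 + 25)*(-12) = -20/21*(-12) = 80/7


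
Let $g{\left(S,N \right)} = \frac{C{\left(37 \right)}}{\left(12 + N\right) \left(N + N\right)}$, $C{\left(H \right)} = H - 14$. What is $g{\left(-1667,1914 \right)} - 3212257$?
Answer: $- \frac{23683097127073}{7372728} \approx -3.2123 \cdot 10^{6}$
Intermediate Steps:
$C{\left(H \right)} = -14 + H$
$g{\left(S,N \right)} = \frac{23}{2 N \left(12 + N\right)}$ ($g{\left(S,N \right)} = \frac{-14 + 37}{\left(12 + N\right) \left(N + N\right)} = \frac{23}{\left(12 + N\right) 2 N} = \frac{23}{2 N \left(12 + N\right)}$)
$g{\left(-1667,1914 \right)} - 3212257 = \frac{23}{2 \cdot 1914 \left(12 + 1914\right)} - 3212257 = \frac{23}{2} \cdot \frac{1}{1914} \cdot \frac{1}{1926} - 3212257 = \frac{23}{7372728} - 3212257 = - \frac{23683097127073}{7372728}$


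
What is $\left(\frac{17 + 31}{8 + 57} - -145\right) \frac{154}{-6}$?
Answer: $- \frac{729421}{195} \approx -3740.6$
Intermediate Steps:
$\left(\frac{17 + 31}{8 + 57} - -145\right) \frac{154}{-6} = \left(\frac{48}{65} + 145\right) 154 \left(- \frac{1}{6}\right) = \left(48 \cdot \frac{1}{65} + 145\right) \left(- \frac{77}{3}\right) = \left(\frac{48}{65} + 145\right) \left(- \frac{77}{3}\right) = \frac{9473}{65} \left(- \frac{77}{3}\right) = - \frac{729421}{195}$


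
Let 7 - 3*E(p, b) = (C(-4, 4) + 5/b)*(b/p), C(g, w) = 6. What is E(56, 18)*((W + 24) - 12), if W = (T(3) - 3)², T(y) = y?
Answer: 279/14 ≈ 19.929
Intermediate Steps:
W = 0 (W = (3 - 3)² = 0² = 0)
E(p, b) = 7/3 - b*(6 + 5/b)/(3*p) (E(p, b) = 7/3 - (6 + 5/b)*b/p/3 = 7/3 - b*(6 + 5/b)/(3*p))
E(56, 18)*((W + 24) - 12) = ((⅓)*(-5 - 6*18 + 7*56)/56)*((0 + 24) - 12) = ((⅓)*(1/56)*(-5 - 108 + 392))*(24 - 12) = ((⅓)*(1/56)*279)*12 = (93/56)*12 = 279/14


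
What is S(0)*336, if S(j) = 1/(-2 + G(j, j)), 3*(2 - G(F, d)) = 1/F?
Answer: 0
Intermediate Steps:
G(F, d) = 2 - 1/(3*F)
S(j) = -3*j (S(j) = 1/(-2 + (2 - 1/(3*j))) = 1/(-1/(3*j)) = -3*j)
S(0)*336 = -3*0*336 = 0*336 = 0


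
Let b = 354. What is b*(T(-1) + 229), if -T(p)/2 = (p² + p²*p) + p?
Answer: 81774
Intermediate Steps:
T(p) = -2*p - 2*p² - 2*p³ (T(p) = -2*((p² + p²*p) + p) = -2*((p² + p³) + p) = -2*(p + p² + p³) = -2*p - 2*p² - 2*p³)
b*(T(-1) + 229) = 354*(-2*(-1)*(1 - 1 + (-1)²) + 229) = 354*(-2*(-1)*(1 - 1 + 1) + 229) = 354*(-2*(-1)*1 + 229) = 354*(2 + 229) = 354*231 = 81774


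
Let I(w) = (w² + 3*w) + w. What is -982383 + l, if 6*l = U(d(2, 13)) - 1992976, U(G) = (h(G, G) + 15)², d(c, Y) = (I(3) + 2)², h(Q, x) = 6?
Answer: -7886833/6 ≈ -1.3145e+6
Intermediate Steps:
I(w) = w² + 4*w
d(c, Y) = 529 (d(c, Y) = (3*(4 + 3) + 2)² = (3*7 + 2)² = (21 + 2)² = 23² = 529)
U(G) = 441 (U(G) = (6 + 15)² = 21² = 441)
l = -1992535/6 (l = (441 - 1992976)/6 = (⅙)*(-1992535) = -1992535/6 ≈ -3.3209e+5)
-982383 + l = -982383 - 1992535/6 = -7886833/6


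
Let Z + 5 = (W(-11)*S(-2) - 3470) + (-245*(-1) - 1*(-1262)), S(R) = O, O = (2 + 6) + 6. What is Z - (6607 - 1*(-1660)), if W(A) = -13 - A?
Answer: -10263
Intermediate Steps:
O = 14 (O = 8 + 6 = 14)
S(R) = 14
Z = -1996 (Z = -5 + (((-13 - 1*(-11))*14 - 3470) + (-245*(-1) - 1*(-1262))) = -5 + (((-13 + 11)*14 - 3470) + (245 + 1262)) = -5 + ((-2*14 - 3470) + 1507) = -5 + ((-28 - 3470) + 1507) = -5 + (-3498 + 1507) = -5 - 1991 = -1996)
Z - (6607 - 1*(-1660)) = -1996 - (6607 - 1*(-1660)) = -1996 - (6607 + 1660) = -1996 - 1*8267 = -1996 - 8267 = -10263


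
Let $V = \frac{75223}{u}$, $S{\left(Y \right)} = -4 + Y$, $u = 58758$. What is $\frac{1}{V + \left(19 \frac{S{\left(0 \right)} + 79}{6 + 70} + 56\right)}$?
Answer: $\frac{117516}{8934767} \approx 0.013153$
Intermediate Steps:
$V = \frac{75223}{58758} \approx 1.2802$
$\frac{1}{V + \left(19 \frac{S{\left(0 \right)} + 79}{6 + 70} + 56\right)} = \frac{1}{\frac{75223}{58758} + \left(19 \frac{\left(-4 + 0\right) + 79}{6 + 70} + 56\right)} = \frac{1}{\frac{75223}{58758} + \left(19 \frac{-4 + 79}{76} + 56\right)} = \frac{1}{\frac{75223}{58758} + \left(19 \cdot 75 \cdot \frac{1}{76} + 56\right)} = \frac{1}{\frac{75223}{58758} + \left(19 \cdot \frac{75}{76} + 56\right)} = \frac{1}{\frac{75223}{58758} + \left(\frac{75}{4} + 56\right)} = \frac{1}{\frac{75223}{58758} + \frac{299}{4}} = \frac{1}{\frac{8934767}{117516}} = \frac{117516}{8934767}$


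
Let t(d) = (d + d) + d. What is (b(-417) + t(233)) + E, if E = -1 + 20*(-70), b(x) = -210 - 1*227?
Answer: -1139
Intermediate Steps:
t(d) = 3*d (t(d) = 2*d + d = 3*d)
b(x) = -437 (b(x) = -210 - 227 = -437)
E = -1401 (E = -1 - 1400 = -1401)
(b(-417) + t(233)) + E = (-437 + 3*233) - 1401 = (-437 + 699) - 1401 = 262 - 1401 = -1139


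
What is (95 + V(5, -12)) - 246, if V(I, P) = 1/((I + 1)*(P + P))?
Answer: -21745/144 ≈ -151.01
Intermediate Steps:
V(I, P) = 1/(2*P*(1 + I)) (V(I, P) = 1/((1 + I)*(2*P)) = 1/(2*P*(1 + I)))
(95 + V(5, -12)) - 246 = (95 + (½)/(-12*(1 + 5))) - 246 = (95 + (½)*(-1/12)/6) - 246 = (95 + (½)*(-1/12)*(⅙)) - 246 = (95 - 1/144) - 246 = 13679/144 - 246 = -21745/144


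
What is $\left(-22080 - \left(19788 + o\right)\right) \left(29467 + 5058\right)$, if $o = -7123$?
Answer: $-1199571125$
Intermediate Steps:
$\left(-22080 - \left(19788 + o\right)\right) \left(29467 + 5058\right) = \left(-22080 - 12665\right) \left(29467 + 5058\right) = \left(-22080 + \left(-19788 + 7123\right)\right) 34525 = \left(-22080 - 12665\right) 34525 = \left(-34745\right) 34525 = -1199571125$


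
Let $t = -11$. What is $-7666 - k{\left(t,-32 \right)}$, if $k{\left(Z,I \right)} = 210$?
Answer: $-7876$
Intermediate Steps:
$-7666 - k{\left(t,-32 \right)} = -7666 - 210 = -7876$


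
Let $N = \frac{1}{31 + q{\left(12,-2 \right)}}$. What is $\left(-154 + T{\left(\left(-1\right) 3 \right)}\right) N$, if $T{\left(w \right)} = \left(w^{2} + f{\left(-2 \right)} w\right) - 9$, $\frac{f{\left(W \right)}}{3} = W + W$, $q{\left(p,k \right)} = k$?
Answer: $- \frac{118}{29} \approx -4.069$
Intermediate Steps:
$f{\left(W \right)} = 6 W$ ($f{\left(W \right)} = 3 \left(W + W\right) = 3 \cdot 2 W = 6 W$)
$T{\left(w \right)} = -9 + w^{2} - 12 w$ ($T{\left(w \right)} = \left(w^{2} + 6 \left(-2\right) w\right) - 9 = \left(w^{2} - 12 w\right) - 9 = -9 + w^{2} - 12 w$)
$N = \frac{1}{29}$ ($N = \frac{1}{31 - 2} = \frac{1}{29} \approx 0.034483$)
$\left(-154 + T{\left(\left(-1\right) 3 \right)}\right) N = \left(-154 - \left(9 - 9 + 12 \left(-1\right) 3\right)\right) \frac{1}{29} = \left(-154 - \left(-27 - 9\right)\right) \frac{1}{29} = \left(-154 + \left(-9 + 9 + 36\right)\right) \frac{1}{29} = \left(-154 + 36\right) \frac{1}{29} = \left(-118\right) \frac{1}{29} = - \frac{118}{29}$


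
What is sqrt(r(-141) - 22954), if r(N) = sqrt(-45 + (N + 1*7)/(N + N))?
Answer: sqrt(-456348474 + 141*I*sqrt(885198))/141 ≈ 0.022021 + 151.51*I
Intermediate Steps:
r(N) = sqrt(-45 + (7 + N)/(2*N)) (r(N) = sqrt(-45 + (N + 7)/((2*N))) = sqrt(-45 + (7 + N)*(1/(2*N))) = sqrt(-45 + (7 + N)/(2*N)))
sqrt(r(-141) - 22954) = sqrt(sqrt(-178 + 14/(-141))/2 - 22954) = sqrt(sqrt(-178 + 14*(-1/141))/2 - 22954) = sqrt(sqrt(-178 - 14/141)/2 - 22954) = sqrt(sqrt(-25112/141)/2 - 22954) = sqrt((2*I*sqrt(885198)/141)/2 - 22954) = sqrt(I*sqrt(885198)/141 - 22954) = sqrt(-22954 + I*sqrt(885198)/141)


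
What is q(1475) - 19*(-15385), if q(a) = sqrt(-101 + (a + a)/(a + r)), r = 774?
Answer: 292315 + 3*I*sqrt(56024839)/2249 ≈ 2.9232e+5 + 9.9844*I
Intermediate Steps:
q(a) = sqrt(-101 + 2*a/(774 + a)) (q(a) = sqrt(-101 + (a + a)/(a + 774)) = sqrt(-101 + (2*a)/(774 + a)) = sqrt(-101 + 2*a/(774 + a)))
q(1475) - 19*(-15385) = 3*sqrt((-8686 - 11*1475)/(774 + 1475)) - 19*(-15385) = 3*sqrt((-8686 - 16225)/2249) + 292315 = 3*sqrt((1/2249)*(-24911)) + 292315 = 3*sqrt(-24911/2249) + 292315 = 3*(I*sqrt(56024839)/2249) + 292315 = 3*I*sqrt(56024839)/2249 + 292315 = 292315 + 3*I*sqrt(56024839)/2249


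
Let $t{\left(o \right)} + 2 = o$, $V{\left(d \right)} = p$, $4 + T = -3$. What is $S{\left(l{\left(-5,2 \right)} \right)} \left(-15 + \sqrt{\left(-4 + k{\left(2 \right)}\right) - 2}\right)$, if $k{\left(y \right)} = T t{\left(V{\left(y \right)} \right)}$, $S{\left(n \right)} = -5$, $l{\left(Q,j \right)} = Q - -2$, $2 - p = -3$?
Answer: $75 - 15 i \sqrt{3} \approx 75.0 - 25.981 i$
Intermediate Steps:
$T = -7$ ($T = -4 - 3 = -7$)
$p = 5$ ($p = 2 - -3 = 2 + 3 = 5$)
$l{\left(Q,j \right)} = 2 + Q$ ($l{\left(Q,j \right)} = Q + 2 = 2 + Q$)
$V{\left(d \right)} = 5$
$t{\left(o \right)} = -2 + o$
$k{\left(y \right)} = -21$ ($k{\left(y \right)} = - 7 \left(-2 + 5\right) = \left(-7\right) 3 = -21$)
$S{\left(l{\left(-5,2 \right)} \right)} \left(-15 + \sqrt{\left(-4 + k{\left(2 \right)}\right) - 2}\right) = - 5 \left(-15 + \sqrt{\left(-4 - 21\right) - 2}\right) = - 5 \left(-15 + \sqrt{-25 - 2}\right) = - 5 \left(-15 + \sqrt{-27}\right) = - 5 \left(-15 + 3 i \sqrt{3}\right) = 75 - 15 i \sqrt{3}$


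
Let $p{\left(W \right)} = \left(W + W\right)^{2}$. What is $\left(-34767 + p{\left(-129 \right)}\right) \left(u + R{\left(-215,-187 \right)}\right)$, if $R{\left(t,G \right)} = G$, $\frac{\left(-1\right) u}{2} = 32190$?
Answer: $-2053036899$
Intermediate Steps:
$u = -64380$ ($u = \left(-2\right) 32190 = -64380$)
$p{\left(W \right)} = 4 W^{2}$ ($p{\left(W \right)} = \left(2 W\right)^{2} = 4 W^{2}$)
$\left(-34767 + p{\left(-129 \right)}\right) \left(u + R{\left(-215,-187 \right)}\right) = \left(-34767 + 4 \left(-129\right)^{2}\right) \left(-64380 - 187\right) = \left(-34767 + 4 \cdot 16641\right) \left(-64567\right) = \left(-34767 + 66564\right) \left(-64567\right) = 31797 \left(-64567\right) = -2053036899$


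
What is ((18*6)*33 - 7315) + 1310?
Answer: -2441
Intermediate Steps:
((18*6)*33 - 7315) + 1310 = (108*33 - 7315) + 1310 = (3564 - 7315) + 1310 = -3751 + 1310 = -2441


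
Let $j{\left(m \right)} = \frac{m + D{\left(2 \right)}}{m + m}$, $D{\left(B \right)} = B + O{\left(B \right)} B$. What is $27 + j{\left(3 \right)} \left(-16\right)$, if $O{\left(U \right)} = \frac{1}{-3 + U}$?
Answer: $19$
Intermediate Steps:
$D{\left(B \right)} = B + \frac{B}{-3 + B}$
$j{\left(m \right)} = \frac{1}{2}$ ($j{\left(m \right)} = \frac{m + \frac{2 \left(-2 + 2\right)}{-3 + 2}}{m + m} = \frac{m + 2 \frac{1}{-1} \cdot 0}{2 m} = \left(m + 2 \left(-1\right) 0\right) \frac{1}{2 m} = \left(m + 0\right) \frac{1}{2 m} = m \frac{1}{2 m} = \frac{1}{2}$)
$27 + j{\left(3 \right)} \left(-16\right) = 27 + \frac{1}{2} \left(-16\right) = 27 - 8 = 19$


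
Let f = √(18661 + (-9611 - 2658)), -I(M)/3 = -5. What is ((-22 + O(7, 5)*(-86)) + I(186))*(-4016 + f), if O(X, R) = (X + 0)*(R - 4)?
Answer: 2445744 - 1218*√1598 ≈ 2.3971e+6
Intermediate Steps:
I(M) = 15 (I(M) = -3*(-5) = 15)
f = 2*√1598 (f = √(18661 - 12269) = √6392 = 2*√1598 ≈ 79.950)
O(X, R) = X*(-4 + R)
((-22 + O(7, 5)*(-86)) + I(186))*(-4016 + f) = ((-22 + (7*(-4 + 5))*(-86)) + 15)*(-4016 + 2*√1598) = ((-22 + (7*1)*(-86)) + 15)*(-4016 + 2*√1598) = ((-22 + 7*(-86)) + 15)*(-4016 + 2*√1598) = ((-22 - 602) + 15)*(-4016 + 2*√1598) = (-624 + 15)*(-4016 + 2*√1598) = -609*(-4016 + 2*√1598) = 2445744 - 1218*√1598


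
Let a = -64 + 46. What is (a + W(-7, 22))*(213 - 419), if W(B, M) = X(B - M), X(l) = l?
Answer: 9682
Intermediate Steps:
W(B, M) = B - M
a = -18
(a + W(-7, 22))*(213 - 419) = (-18 + (-7 - 1*22))*(213 - 419) = (-18 + (-7 - 22))*(-206) = (-18 - 29)*(-206) = -47*(-206) = 9682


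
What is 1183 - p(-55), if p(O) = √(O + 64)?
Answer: 1180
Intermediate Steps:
p(O) = √(64 + O)
1183 - p(-55) = 1183 - √(64 - 55) = 1183 - √9 = 1183 - 1*3 = 1183 - 3 = 1180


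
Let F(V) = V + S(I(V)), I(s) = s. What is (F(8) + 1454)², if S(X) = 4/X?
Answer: 8555625/4 ≈ 2.1389e+6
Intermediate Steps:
F(V) = V + 4/V
(F(8) + 1454)² = ((8 + 4/8) + 1454)² = ((8 + 4*(⅛)) + 1454)² = ((8 + ½) + 1454)² = (17/2 + 1454)² = (2925/2)² = 8555625/4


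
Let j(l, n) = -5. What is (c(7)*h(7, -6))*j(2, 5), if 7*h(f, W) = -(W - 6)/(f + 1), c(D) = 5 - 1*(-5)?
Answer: -75/7 ≈ -10.714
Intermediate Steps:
c(D) = 10 (c(D) = 5 + 5 = 10)
h(f, W) = -(-6 + W)/(7*(1 + f)) (h(f, W) = (-(W - 6)/(f + 1))/7 = (-(-6 + W)/(1 + f))/7 = -(-6 + W)/(7*(1 + f)))
(c(7)*h(7, -6))*j(2, 5) = (10*((6 - 1*(-6))/(7*(1 + 7))))*(-5) = (10*((⅐)*(6 + 6)/8))*(-5) = (10*((⅐)*(⅛)*12))*(-5) = (10*(3/14))*(-5) = (15/7)*(-5) = -75/7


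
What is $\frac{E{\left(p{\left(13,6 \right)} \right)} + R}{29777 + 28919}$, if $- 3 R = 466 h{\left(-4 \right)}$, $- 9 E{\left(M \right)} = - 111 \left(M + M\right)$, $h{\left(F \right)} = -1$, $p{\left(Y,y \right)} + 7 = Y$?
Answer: $\frac{455}{88044} \approx 0.0051679$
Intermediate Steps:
$p{\left(Y,y \right)} = -7 + Y$
$E{\left(M \right)} = \frac{74 M}{3}$ ($E{\left(M \right)} = - \frac{\left(-111\right) \left(M + M\right)}{9} = - \frac{\left(-111\right) 2 M}{9} = - \frac{\left(-222\right) M}{9} = \frac{74 M}{3}$)
$R = \frac{466}{3}$ ($R = - \frac{466 \left(-1\right)}{3} = \left(- \frac{1}{3}\right) \left(-466\right) = \frac{466}{3} \approx 155.33$)
$\frac{E{\left(p{\left(13,6 \right)} \right)} + R}{29777 + 28919} = \frac{\frac{74 \left(-7 + 13\right)}{3} + \frac{466}{3}}{29777 + 28919} = \frac{\frac{74}{3} \cdot 6 + \frac{466}{3}}{58696} = \left(148 + \frac{466}{3}\right) \frac{1}{58696} = \frac{910}{3} \cdot \frac{1}{58696} = \frac{455}{88044}$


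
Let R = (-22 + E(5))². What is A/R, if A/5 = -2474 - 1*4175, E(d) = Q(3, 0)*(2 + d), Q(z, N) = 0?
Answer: -33245/484 ≈ -68.688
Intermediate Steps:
E(d) = 0 (E(d) = 0*(2 + d) = 0)
R = 484 (R = (-22 + 0)² = (-22)² = 484)
A = -33245 (A = 5*(-2474 - 1*4175) = 5*(-2474 - 4175) = 5*(-6649) = -33245)
A/R = -33245/484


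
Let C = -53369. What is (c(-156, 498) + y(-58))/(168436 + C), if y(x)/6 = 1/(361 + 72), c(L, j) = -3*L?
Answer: 202650/49824011 ≈ 0.0040673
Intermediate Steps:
y(x) = 6/433 (y(x) = 6/(361 + 72) = 6/433)
(c(-156, 498) + y(-58))/(168436 + C) = (-3*(-156) + 6/433)/(168436 - 53369) = (468 + 6/433)/115067 = (202650/433)*(1/115067) = 202650/49824011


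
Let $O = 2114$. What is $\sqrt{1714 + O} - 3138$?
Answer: $-3138 + 2 \sqrt{957} \approx -3076.1$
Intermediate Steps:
$\sqrt{1714 + O} - 3138 = \sqrt{1714 + 2114} - 3138 = \sqrt{3828} - 3138 = 2 \sqrt{957} - 3138 = -3138 + 2 \sqrt{957}$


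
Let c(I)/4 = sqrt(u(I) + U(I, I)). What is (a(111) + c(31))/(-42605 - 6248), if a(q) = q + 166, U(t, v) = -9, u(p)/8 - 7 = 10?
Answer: -277/48853 - 4*sqrt(127)/48853 ≈ -0.0065928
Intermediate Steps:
u(p) = 136 (u(p) = 56 + 8*10 = 56 + 80 = 136)
a(q) = 166 + q
c(I) = 4*sqrt(127) (c(I) = 4*sqrt(136 - 9) = 4*sqrt(127))
(a(111) + c(31))/(-42605 - 6248) = ((166 + 111) + 4*sqrt(127))/(-42605 - 6248) = (277 + 4*sqrt(127))/(-48853) = (277 + 4*sqrt(127))*(-1/48853) = -277/48853 - 4*sqrt(127)/48853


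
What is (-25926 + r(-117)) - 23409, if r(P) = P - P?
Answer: -49335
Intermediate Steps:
r(P) = 0
(-25926 + r(-117)) - 23409 = (-25926 + 0) - 23409 = -25926 - 23409 = -49335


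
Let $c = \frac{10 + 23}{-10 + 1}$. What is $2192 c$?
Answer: $- \frac{24112}{3} \approx -8037.3$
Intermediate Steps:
$c = - \frac{11}{3}$ ($c = \frac{33}{-9} = 33 \left(- \frac{1}{9}\right) = - \frac{11}{3} \approx -3.6667$)
$2192 c = 2192 \left(- \frac{11}{3}\right) = - \frac{24112}{3}$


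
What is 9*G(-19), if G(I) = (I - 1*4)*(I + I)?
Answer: 7866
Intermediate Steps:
G(I) = 2*I*(-4 + I) (G(I) = (I - 4)*(2*I) = (-4 + I)*(2*I) = 2*I*(-4 + I))
9*G(-19) = 9*(2*(-19)*(-4 - 19)) = 9*(2*(-19)*(-23)) = 9*874 = 7866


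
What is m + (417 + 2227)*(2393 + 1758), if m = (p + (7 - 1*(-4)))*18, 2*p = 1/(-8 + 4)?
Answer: 43901759/4 ≈ 1.0975e+7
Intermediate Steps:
p = -1/8 (p = 1/(2*(-8 + 4)) = (1/2)/(-4) = (1/2)*(-1/4) = -1/8 ≈ -0.12500)
m = 783/4 (m = (-1/8 + (7 - 1*(-4)))*18 = (-1/8 + (7 + 4))*18 = (-1/8 + 11)*18 = (87/8)*18 = 783/4 ≈ 195.75)
m + (417 + 2227)*(2393 + 1758) = 783/4 + (417 + 2227)*(2393 + 1758) = 783/4 + 2644*4151 = 783/4 + 10975244 = 43901759/4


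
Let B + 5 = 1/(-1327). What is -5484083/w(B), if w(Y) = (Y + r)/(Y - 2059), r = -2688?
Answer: -15020513967107/3573612 ≈ -4.2032e+6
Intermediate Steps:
B = -6636/1327 (B = -5 + 1/(-1327) = -5 - 1/1327 = -6636/1327 ≈ -5.0008)
w(Y) = (-2688 + Y)/(-2059 + Y) (w(Y) = (Y - 2688)/(Y - 2059) = (-2688 + Y)/(-2059 + Y))
-5484083/w(B) = -5484083*(-2059 - 6636/1327)/(-2688 - 6636/1327) = -5484083/(-3573612/1327/(-2738929/1327)) = -5484083/((-1327/2738929*(-3573612/1327))) = -5484083/3573612/2738929 = -5484083*2738929/3573612 = -15020513967107/3573612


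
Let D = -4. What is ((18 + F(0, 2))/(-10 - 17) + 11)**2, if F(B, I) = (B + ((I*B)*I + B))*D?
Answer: 961/9 ≈ 106.78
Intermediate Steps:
F(B, I) = -8*B - 4*B*I**2 (F(B, I) = (B + ((I*B)*I + B))*(-4) = (B + ((B*I)*I + B))*(-4) = (B + (B*I**2 + B))*(-4) = (B + (B + B*I**2))*(-4) = (2*B + B*I**2)*(-4) = -8*B - 4*B*I**2)
((18 + F(0, 2))/(-10 - 17) + 11)**2 = ((18 - 4*0*(2 + 2**2))/(-10 - 17) + 11)**2 = ((18 - 4*0*(2 + 4))/(-27) + 11)**2 = ((18 - 4*0*6)*(-1/27) + 11)**2 = ((18 + 0)*(-1/27) + 11)**2 = (18*(-1/27) + 11)**2 = (-2/3 + 11)**2 = (31/3)**2 = 961/9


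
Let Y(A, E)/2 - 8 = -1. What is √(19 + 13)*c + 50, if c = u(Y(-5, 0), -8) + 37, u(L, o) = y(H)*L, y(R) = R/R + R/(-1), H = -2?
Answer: 50 + 316*√2 ≈ 496.89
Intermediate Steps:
Y(A, E) = 14 (Y(A, E) = 16 + 2*(-1) = 16 - 2 = 14)
y(R) = 1 - R (y(R) = 1 + R*(-1) = 1 - R)
u(L, o) = 3*L (u(L, o) = (1 - 1*(-2))*L = (1 + 2)*L = 3*L)
c = 79 (c = 3*14 + 37 = 42 + 37 = 79)
√(19 + 13)*c + 50 = √(19 + 13)*79 + 50 = √32*79 + 50 = (4*√2)*79 + 50 = 316*√2 + 50 = 50 + 316*√2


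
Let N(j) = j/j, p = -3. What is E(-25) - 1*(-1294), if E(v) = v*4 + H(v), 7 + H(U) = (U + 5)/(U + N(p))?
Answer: 7127/6 ≈ 1187.8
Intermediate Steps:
N(j) = 1
H(U) = -7 + (5 + U)/(1 + U) (H(U) = -7 + (U + 5)/(U + 1) = -7 + (5 + U)/(1 + U))
E(v) = 4*v + 2*(-1 - 3*v)/(1 + v) (E(v) = v*4 + 2*(-1 - 3*v)/(1 + v) = 4*v + 2*(-1 - 3*v)/(1 + v))
E(-25) - 1*(-1294) = 2*(-1 - 1*(-25) + 2*(-25)²)/(1 - 25) - 1*(-1294) = 2*(-1 + 25 + 2*625)/(-24) + 1294 = 2*(-1/24)*(-1 + 25 + 1250) + 1294 = 2*(-1/24)*1274 + 1294 = -637/6 + 1294 = 7127/6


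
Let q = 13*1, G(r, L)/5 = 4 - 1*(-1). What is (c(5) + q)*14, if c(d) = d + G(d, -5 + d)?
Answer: 602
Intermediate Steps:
G(r, L) = 25 (G(r, L) = 5*(4 - 1*(-1)) = 5*(4 + 1) = 5*5 = 25)
q = 13
c(d) = 25 + d (c(d) = d + 25 = 25 + d)
(c(5) + q)*14 = ((25 + 5) + 13)*14 = (30 + 13)*14 = 43*14 = 602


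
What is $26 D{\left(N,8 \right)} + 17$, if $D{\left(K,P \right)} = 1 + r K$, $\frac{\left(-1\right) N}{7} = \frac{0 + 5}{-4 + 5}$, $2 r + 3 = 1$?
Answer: $953$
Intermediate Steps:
$r = -1$ ($r = - \frac{3}{2} + \frac{1}{2} \cdot 1 = - \frac{3}{2} + \frac{1}{2} = -1$)
$N = -35$ ($N = - 7 \frac{0 + 5}{-4 + 5} = - 7 \cdot \frac{5}{1} = - 7 \cdot 5 \cdot 1 = \left(-7\right) 5 = -35$)
$D{\left(K,P \right)} = 1 - K$
$26 D{\left(N,8 \right)} + 17 = 26 \left(1 - -35\right) + 17 = 26 \left(1 + 35\right) + 17 = 26 \cdot 36 + 17 = 936 + 17 = 953$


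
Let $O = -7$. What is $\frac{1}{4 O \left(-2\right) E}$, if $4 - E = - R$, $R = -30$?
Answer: $- \frac{1}{1456} \approx -0.00068681$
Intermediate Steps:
$E = -26$ ($E = 4 - \left(-1\right) \left(-30\right) = 4 - 30 = -26$)
$\frac{1}{4 O \left(-2\right) E} = \frac{1}{4 \left(\left(-7\right) \left(-2\right)\right) \left(-26\right)} = \frac{1}{4 \cdot 14 \left(-26\right)} = \frac{1}{56 \left(-26\right)} = \frac{1}{-1456} = - \frac{1}{1456}$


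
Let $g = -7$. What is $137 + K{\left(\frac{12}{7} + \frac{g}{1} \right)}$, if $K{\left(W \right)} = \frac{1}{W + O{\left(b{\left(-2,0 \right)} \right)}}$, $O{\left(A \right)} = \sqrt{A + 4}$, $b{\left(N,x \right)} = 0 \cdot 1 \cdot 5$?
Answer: $\frac{3144}{23} \approx 136.7$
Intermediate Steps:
$b{\left(N,x \right)} = 0$ ($b{\left(N,x \right)} = 0 \cdot 5 = 0$)
$O{\left(A \right)} = \sqrt{4 + A}$
$K{\left(W \right)} = \frac{1}{2 + W}$ ($K{\left(W \right)} = \frac{1}{W + \sqrt{4 + 0}} = \frac{1}{W + \sqrt{4}} = \frac{1}{W + 2} = \frac{1}{2 + W}$)
$137 + K{\left(\frac{12}{7} + \frac{g}{1} \right)} = 137 + \frac{1}{2 + \left(\frac{12}{7} - \frac{7}{1}\right)} = 137 + \frac{1}{2 + \left(12 \cdot \frac{1}{7} - 7\right)} = 137 + \frac{1}{2 + \left(\frac{12}{7} - 7\right)} = 137 + \frac{1}{2 - \frac{37}{7}} = 137 + \frac{1}{- \frac{23}{7}} = 137 - \frac{7}{23} = \frac{3144}{23}$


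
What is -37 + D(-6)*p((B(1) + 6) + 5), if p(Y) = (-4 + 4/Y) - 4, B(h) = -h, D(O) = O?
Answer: 43/5 ≈ 8.6000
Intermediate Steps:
p(Y) = -8 + 4/Y
-37 + D(-6)*p((B(1) + 6) + 5) = -37 - 6*(-8 + 4/((-1*1 + 6) + 5)) = -37 - 6*(-8 + 4/((-1 + 6) + 5)) = -37 - 6*(-8 + 4/(5 + 5)) = -37 - 6*(-8 + 4/10) = -37 - 6*(-8 + 4*(⅒)) = -37 - 6*(-8 + ⅖) = -37 - 6*(-38/5) = -37 + 228/5 = 43/5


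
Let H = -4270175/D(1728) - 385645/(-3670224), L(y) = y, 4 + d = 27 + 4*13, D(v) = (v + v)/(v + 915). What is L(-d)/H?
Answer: 1321280640/57531129047509 ≈ 2.2966e-5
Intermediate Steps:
D(v) = 2*v/(915 + v) (D(v) = (2*v)/(915 + v) = 2*v/(915 + v))
d = 75 (d = -4 + (27 + 4*13) = -4 + (27 + 52) = -4 + 79 = 75)
H = -287655645237545/88085376 (H = -4270175/(2*1728/(915 + 1728)) - 385645/(-3670224) = -4270175/(2*1728/2643) - 385645*(-1/3670224) = -4270175/(2*1728*(1/2643)) + 385645/3670224 = -4270175/1152/881 + 385645/3670224 = -4270175*881/1152 + 385645/3670224 = -3762024175/1152 + 385645/3670224 = -287655645237545/88085376 ≈ -3.2656e+6)
L(-d)/H = (-1*75)/(-287655645237545/88085376) = -75*(-88085376/287655645237545) = 1321280640/57531129047509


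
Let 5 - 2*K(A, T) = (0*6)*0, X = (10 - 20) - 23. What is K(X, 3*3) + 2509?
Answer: 5023/2 ≈ 2511.5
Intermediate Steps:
X = -33 (X = -10 - 23 = -33)
K(A, T) = 5/2 (K(A, T) = 5/2 - 0*6*0/2 = 5/2 - 0*0 = 5/2 - ½*0 = 5/2 + 0 = 5/2)
K(X, 3*3) + 2509 = 5/2 + 2509 = 5023/2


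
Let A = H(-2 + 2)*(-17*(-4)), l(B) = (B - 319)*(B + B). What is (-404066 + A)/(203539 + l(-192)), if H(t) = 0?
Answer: -31082/30751 ≈ -1.0108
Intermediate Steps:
l(B) = 2*B*(-319 + B) (l(B) = (-319 + B)*(2*B) = 2*B*(-319 + B))
A = 0 (A = 0*(-17*(-4)) = 0*68 = 0)
(-404066 + A)/(203539 + l(-192)) = (-404066 + 0)/(203539 + 2*(-192)*(-319 - 192)) = -404066/(203539 + 2*(-192)*(-511)) = -404066/(203539 + 196224) = -404066/399763 = -404066*1/399763 = -31082/30751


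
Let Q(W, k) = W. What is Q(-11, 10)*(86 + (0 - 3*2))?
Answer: -880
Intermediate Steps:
Q(-11, 10)*(86 + (0 - 3*2)) = -11*(86 + (0 - 3*2)) = -11*(86 + (0 - 6)) = -11*(86 - 6) = -11*80 = -880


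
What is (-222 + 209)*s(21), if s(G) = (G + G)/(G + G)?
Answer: -13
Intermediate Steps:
s(G) = 1 (s(G) = (2*G)/((2*G)) = (2*G)*(1/(2*G)) = 1)
(-222 + 209)*s(21) = (-222 + 209)*1 = -13*1 = -13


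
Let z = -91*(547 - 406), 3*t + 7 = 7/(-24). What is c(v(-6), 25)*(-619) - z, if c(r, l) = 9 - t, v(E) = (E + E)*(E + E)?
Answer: 414395/72 ≈ 5755.5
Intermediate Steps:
t = -175/72 (t = -7/3 + (7/(-24))/3 = -7/3 + (7*(-1/24))/3 = -7/3 + (⅓)*(-7/24) = -7/3 - 7/72 = -175/72 ≈ -2.4306)
v(E) = 4*E² (v(E) = (2*E)*(2*E) = 4*E²)
z = -12831 (z = -91*141 = -12831)
c(r, l) = 823/72 (c(r, l) = 9 - 1*(-175/72) = 9 + 175/72 = 823/72)
c(v(-6), 25)*(-619) - z = (823/72)*(-619) - 1*(-12831) = -509437/72 + 12831 = 414395/72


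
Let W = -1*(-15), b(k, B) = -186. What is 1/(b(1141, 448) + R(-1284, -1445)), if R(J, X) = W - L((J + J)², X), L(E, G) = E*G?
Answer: 1/9529231509 ≈ 1.0494e-10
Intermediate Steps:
W = 15
R(J, X) = 15 - 4*X*J² (R(J, X) = 15 - (J + J)²*X = 15 - (2*J)²*X = 15 - 4*J²*X = 15 - 4*X*J²)
1/(b(1141, 448) + R(-1284, -1445)) = 1/(-186 + (15 - 4*(-1445)*(-1284)²)) = 1/(-186 + (15 - 4*(-1445)*1648656)) = 1/(-186 + (15 + 9529231680)) = 1/(-186 + 9529231695) = 1/9529231509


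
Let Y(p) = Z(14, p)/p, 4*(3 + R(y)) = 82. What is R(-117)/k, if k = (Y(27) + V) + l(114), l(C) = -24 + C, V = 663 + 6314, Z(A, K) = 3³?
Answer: 35/14136 ≈ 0.0024759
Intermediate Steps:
Z(A, K) = 27
R(y) = 35/2 (R(y) = -3 + (¼)*82 = -3 + 41/2 = 35/2)
V = 6977
Y(p) = 27/p
k = 7068 (k = (27/27 + 6977) + (-24 + 114) = (27*(1/27) + 6977) + 90 = (1 + 6977) + 90 = 6978 + 90 = 7068)
R(-117)/k = (35/2)/7068 = (35/2)*(1/7068) = 35/14136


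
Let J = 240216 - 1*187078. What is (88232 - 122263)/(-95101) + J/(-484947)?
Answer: 11449754419/46118944647 ≈ 0.24827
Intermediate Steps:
J = 53138 (J = 240216 - 187078 = 53138)
(88232 - 122263)/(-95101) + J/(-484947) = (88232 - 122263)/(-95101) + 53138/(-484947) = -34031*(-1/95101) + 53138*(-1/484947) = 34031/95101 - 53138/484947 = 11449754419/46118944647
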